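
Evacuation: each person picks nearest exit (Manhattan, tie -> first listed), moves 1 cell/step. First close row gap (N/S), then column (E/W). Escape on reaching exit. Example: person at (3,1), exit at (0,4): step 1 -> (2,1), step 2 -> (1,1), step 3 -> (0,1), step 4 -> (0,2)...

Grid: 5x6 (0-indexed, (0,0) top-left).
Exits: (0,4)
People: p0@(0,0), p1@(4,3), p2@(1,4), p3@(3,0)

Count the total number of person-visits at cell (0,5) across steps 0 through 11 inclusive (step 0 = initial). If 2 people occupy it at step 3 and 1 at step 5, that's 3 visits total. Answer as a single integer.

Step 0: p0@(0,0) p1@(4,3) p2@(1,4) p3@(3,0) -> at (0,5): 0 [-], cum=0
Step 1: p0@(0,1) p1@(3,3) p2@ESC p3@(2,0) -> at (0,5): 0 [-], cum=0
Step 2: p0@(0,2) p1@(2,3) p2@ESC p3@(1,0) -> at (0,5): 0 [-], cum=0
Step 3: p0@(0,3) p1@(1,3) p2@ESC p3@(0,0) -> at (0,5): 0 [-], cum=0
Step 4: p0@ESC p1@(0,3) p2@ESC p3@(0,1) -> at (0,5): 0 [-], cum=0
Step 5: p0@ESC p1@ESC p2@ESC p3@(0,2) -> at (0,5): 0 [-], cum=0
Step 6: p0@ESC p1@ESC p2@ESC p3@(0,3) -> at (0,5): 0 [-], cum=0
Step 7: p0@ESC p1@ESC p2@ESC p3@ESC -> at (0,5): 0 [-], cum=0
Total visits = 0

Answer: 0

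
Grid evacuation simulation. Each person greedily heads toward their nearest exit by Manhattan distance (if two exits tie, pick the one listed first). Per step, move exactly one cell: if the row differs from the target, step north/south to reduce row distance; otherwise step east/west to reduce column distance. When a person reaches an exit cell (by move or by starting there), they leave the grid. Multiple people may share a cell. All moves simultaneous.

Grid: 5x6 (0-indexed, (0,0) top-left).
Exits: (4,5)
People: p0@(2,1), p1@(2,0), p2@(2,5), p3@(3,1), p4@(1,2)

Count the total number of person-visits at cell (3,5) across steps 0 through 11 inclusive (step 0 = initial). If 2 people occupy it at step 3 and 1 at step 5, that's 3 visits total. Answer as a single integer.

Answer: 1

Derivation:
Step 0: p0@(2,1) p1@(2,0) p2@(2,5) p3@(3,1) p4@(1,2) -> at (3,5): 0 [-], cum=0
Step 1: p0@(3,1) p1@(3,0) p2@(3,5) p3@(4,1) p4@(2,2) -> at (3,5): 1 [p2], cum=1
Step 2: p0@(4,1) p1@(4,0) p2@ESC p3@(4,2) p4@(3,2) -> at (3,5): 0 [-], cum=1
Step 3: p0@(4,2) p1@(4,1) p2@ESC p3@(4,3) p4@(4,2) -> at (3,5): 0 [-], cum=1
Step 4: p0@(4,3) p1@(4,2) p2@ESC p3@(4,4) p4@(4,3) -> at (3,5): 0 [-], cum=1
Step 5: p0@(4,4) p1@(4,3) p2@ESC p3@ESC p4@(4,4) -> at (3,5): 0 [-], cum=1
Step 6: p0@ESC p1@(4,4) p2@ESC p3@ESC p4@ESC -> at (3,5): 0 [-], cum=1
Step 7: p0@ESC p1@ESC p2@ESC p3@ESC p4@ESC -> at (3,5): 0 [-], cum=1
Total visits = 1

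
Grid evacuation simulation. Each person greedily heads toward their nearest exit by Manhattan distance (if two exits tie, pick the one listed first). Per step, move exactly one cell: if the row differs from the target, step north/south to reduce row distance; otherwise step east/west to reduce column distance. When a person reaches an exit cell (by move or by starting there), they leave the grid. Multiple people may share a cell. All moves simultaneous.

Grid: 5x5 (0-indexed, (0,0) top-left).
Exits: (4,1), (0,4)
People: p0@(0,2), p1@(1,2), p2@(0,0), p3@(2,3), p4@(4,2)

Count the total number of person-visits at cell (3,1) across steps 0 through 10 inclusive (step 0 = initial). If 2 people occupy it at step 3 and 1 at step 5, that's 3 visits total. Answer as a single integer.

Step 0: p0@(0,2) p1@(1,2) p2@(0,0) p3@(2,3) p4@(4,2) -> at (3,1): 0 [-], cum=0
Step 1: p0@(0,3) p1@(0,2) p2@(0,1) p3@(1,3) p4@ESC -> at (3,1): 0 [-], cum=0
Step 2: p0@ESC p1@(0,3) p2@(0,2) p3@(0,3) p4@ESC -> at (3,1): 0 [-], cum=0
Step 3: p0@ESC p1@ESC p2@(0,3) p3@ESC p4@ESC -> at (3,1): 0 [-], cum=0
Step 4: p0@ESC p1@ESC p2@ESC p3@ESC p4@ESC -> at (3,1): 0 [-], cum=0
Total visits = 0

Answer: 0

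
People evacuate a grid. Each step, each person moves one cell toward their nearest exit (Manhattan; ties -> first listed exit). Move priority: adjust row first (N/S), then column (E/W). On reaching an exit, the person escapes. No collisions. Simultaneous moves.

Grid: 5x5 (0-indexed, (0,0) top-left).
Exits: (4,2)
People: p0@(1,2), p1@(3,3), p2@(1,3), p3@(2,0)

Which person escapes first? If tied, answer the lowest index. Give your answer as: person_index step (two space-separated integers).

Answer: 1 2

Derivation:
Step 1: p0:(1,2)->(2,2) | p1:(3,3)->(4,3) | p2:(1,3)->(2,3) | p3:(2,0)->(3,0)
Step 2: p0:(2,2)->(3,2) | p1:(4,3)->(4,2)->EXIT | p2:(2,3)->(3,3) | p3:(3,0)->(4,0)
Step 3: p0:(3,2)->(4,2)->EXIT | p1:escaped | p2:(3,3)->(4,3) | p3:(4,0)->(4,1)
Step 4: p0:escaped | p1:escaped | p2:(4,3)->(4,2)->EXIT | p3:(4,1)->(4,2)->EXIT
Exit steps: [3, 2, 4, 4]
First to escape: p1 at step 2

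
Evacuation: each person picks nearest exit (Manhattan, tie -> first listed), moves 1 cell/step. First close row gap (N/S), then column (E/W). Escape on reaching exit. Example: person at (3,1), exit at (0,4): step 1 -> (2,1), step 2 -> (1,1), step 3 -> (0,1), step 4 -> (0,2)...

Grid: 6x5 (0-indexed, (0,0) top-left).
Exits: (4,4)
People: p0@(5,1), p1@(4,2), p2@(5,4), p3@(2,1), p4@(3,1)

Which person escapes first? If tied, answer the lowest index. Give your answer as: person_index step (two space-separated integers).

Answer: 2 1

Derivation:
Step 1: p0:(5,1)->(4,1) | p1:(4,2)->(4,3) | p2:(5,4)->(4,4)->EXIT | p3:(2,1)->(3,1) | p4:(3,1)->(4,1)
Step 2: p0:(4,1)->(4,2) | p1:(4,3)->(4,4)->EXIT | p2:escaped | p3:(3,1)->(4,1) | p4:(4,1)->(4,2)
Step 3: p0:(4,2)->(4,3) | p1:escaped | p2:escaped | p3:(4,1)->(4,2) | p4:(4,2)->(4,3)
Step 4: p0:(4,3)->(4,4)->EXIT | p1:escaped | p2:escaped | p3:(4,2)->(4,3) | p4:(4,3)->(4,4)->EXIT
Step 5: p0:escaped | p1:escaped | p2:escaped | p3:(4,3)->(4,4)->EXIT | p4:escaped
Exit steps: [4, 2, 1, 5, 4]
First to escape: p2 at step 1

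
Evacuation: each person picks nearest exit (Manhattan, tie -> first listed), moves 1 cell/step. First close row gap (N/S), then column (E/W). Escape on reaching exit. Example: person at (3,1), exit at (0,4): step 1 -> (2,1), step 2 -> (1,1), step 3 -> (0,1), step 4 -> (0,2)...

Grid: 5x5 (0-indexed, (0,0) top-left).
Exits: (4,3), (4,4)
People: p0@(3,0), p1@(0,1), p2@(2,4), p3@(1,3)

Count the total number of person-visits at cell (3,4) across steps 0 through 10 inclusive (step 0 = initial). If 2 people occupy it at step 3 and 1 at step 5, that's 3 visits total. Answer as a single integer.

Step 0: p0@(3,0) p1@(0,1) p2@(2,4) p3@(1,3) -> at (3,4): 0 [-], cum=0
Step 1: p0@(4,0) p1@(1,1) p2@(3,4) p3@(2,3) -> at (3,4): 1 [p2], cum=1
Step 2: p0@(4,1) p1@(2,1) p2@ESC p3@(3,3) -> at (3,4): 0 [-], cum=1
Step 3: p0@(4,2) p1@(3,1) p2@ESC p3@ESC -> at (3,4): 0 [-], cum=1
Step 4: p0@ESC p1@(4,1) p2@ESC p3@ESC -> at (3,4): 0 [-], cum=1
Step 5: p0@ESC p1@(4,2) p2@ESC p3@ESC -> at (3,4): 0 [-], cum=1
Step 6: p0@ESC p1@ESC p2@ESC p3@ESC -> at (3,4): 0 [-], cum=1
Total visits = 1

Answer: 1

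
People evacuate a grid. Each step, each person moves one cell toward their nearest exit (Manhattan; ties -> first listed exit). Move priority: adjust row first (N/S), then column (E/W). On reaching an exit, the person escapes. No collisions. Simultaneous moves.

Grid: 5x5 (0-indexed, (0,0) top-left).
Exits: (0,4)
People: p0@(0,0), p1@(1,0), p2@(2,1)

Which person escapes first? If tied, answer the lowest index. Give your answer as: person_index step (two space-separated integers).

Step 1: p0:(0,0)->(0,1) | p1:(1,0)->(0,0) | p2:(2,1)->(1,1)
Step 2: p0:(0,1)->(0,2) | p1:(0,0)->(0,1) | p2:(1,1)->(0,1)
Step 3: p0:(0,2)->(0,3) | p1:(0,1)->(0,2) | p2:(0,1)->(0,2)
Step 4: p0:(0,3)->(0,4)->EXIT | p1:(0,2)->(0,3) | p2:(0,2)->(0,3)
Step 5: p0:escaped | p1:(0,3)->(0,4)->EXIT | p2:(0,3)->(0,4)->EXIT
Exit steps: [4, 5, 5]
First to escape: p0 at step 4

Answer: 0 4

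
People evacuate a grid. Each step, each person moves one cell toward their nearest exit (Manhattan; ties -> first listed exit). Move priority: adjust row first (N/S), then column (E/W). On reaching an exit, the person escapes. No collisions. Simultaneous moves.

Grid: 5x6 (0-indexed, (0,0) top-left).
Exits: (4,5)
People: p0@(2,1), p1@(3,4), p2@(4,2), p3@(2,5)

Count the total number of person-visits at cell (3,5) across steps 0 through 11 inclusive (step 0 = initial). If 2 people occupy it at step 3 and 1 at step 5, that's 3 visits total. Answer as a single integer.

Step 0: p0@(2,1) p1@(3,4) p2@(4,2) p3@(2,5) -> at (3,5): 0 [-], cum=0
Step 1: p0@(3,1) p1@(4,4) p2@(4,3) p3@(3,5) -> at (3,5): 1 [p3], cum=1
Step 2: p0@(4,1) p1@ESC p2@(4,4) p3@ESC -> at (3,5): 0 [-], cum=1
Step 3: p0@(4,2) p1@ESC p2@ESC p3@ESC -> at (3,5): 0 [-], cum=1
Step 4: p0@(4,3) p1@ESC p2@ESC p3@ESC -> at (3,5): 0 [-], cum=1
Step 5: p0@(4,4) p1@ESC p2@ESC p3@ESC -> at (3,5): 0 [-], cum=1
Step 6: p0@ESC p1@ESC p2@ESC p3@ESC -> at (3,5): 0 [-], cum=1
Total visits = 1

Answer: 1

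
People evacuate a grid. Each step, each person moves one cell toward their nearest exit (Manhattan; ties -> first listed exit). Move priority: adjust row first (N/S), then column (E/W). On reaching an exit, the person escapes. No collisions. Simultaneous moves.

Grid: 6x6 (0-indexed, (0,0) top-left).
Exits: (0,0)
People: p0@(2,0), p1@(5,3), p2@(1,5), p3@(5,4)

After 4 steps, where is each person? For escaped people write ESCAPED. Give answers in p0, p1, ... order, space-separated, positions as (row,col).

Step 1: p0:(2,0)->(1,0) | p1:(5,3)->(4,3) | p2:(1,5)->(0,5) | p3:(5,4)->(4,4)
Step 2: p0:(1,0)->(0,0)->EXIT | p1:(4,3)->(3,3) | p2:(0,5)->(0,4) | p3:(4,4)->(3,4)
Step 3: p0:escaped | p1:(3,3)->(2,3) | p2:(0,4)->(0,3) | p3:(3,4)->(2,4)
Step 4: p0:escaped | p1:(2,3)->(1,3) | p2:(0,3)->(0,2) | p3:(2,4)->(1,4)

ESCAPED (1,3) (0,2) (1,4)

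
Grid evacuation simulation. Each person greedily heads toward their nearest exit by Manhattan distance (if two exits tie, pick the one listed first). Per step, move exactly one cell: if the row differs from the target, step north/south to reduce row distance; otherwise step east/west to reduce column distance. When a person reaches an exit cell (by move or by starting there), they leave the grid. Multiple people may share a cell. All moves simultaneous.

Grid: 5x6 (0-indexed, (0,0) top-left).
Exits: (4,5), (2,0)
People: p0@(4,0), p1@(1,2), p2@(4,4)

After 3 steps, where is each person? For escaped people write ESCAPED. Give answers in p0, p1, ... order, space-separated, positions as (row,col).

Step 1: p0:(4,0)->(3,0) | p1:(1,2)->(2,2) | p2:(4,4)->(4,5)->EXIT
Step 2: p0:(3,0)->(2,0)->EXIT | p1:(2,2)->(2,1) | p2:escaped
Step 3: p0:escaped | p1:(2,1)->(2,0)->EXIT | p2:escaped

ESCAPED ESCAPED ESCAPED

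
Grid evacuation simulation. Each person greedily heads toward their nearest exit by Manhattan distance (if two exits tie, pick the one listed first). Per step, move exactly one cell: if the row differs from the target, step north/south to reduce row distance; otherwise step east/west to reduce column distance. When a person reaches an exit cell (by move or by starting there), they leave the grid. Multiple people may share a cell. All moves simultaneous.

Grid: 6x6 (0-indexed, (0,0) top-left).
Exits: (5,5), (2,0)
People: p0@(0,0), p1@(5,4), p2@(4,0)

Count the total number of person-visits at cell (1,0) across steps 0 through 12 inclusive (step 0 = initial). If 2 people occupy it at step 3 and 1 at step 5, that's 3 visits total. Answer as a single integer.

Step 0: p0@(0,0) p1@(5,4) p2@(4,0) -> at (1,0): 0 [-], cum=0
Step 1: p0@(1,0) p1@ESC p2@(3,0) -> at (1,0): 1 [p0], cum=1
Step 2: p0@ESC p1@ESC p2@ESC -> at (1,0): 0 [-], cum=1
Total visits = 1

Answer: 1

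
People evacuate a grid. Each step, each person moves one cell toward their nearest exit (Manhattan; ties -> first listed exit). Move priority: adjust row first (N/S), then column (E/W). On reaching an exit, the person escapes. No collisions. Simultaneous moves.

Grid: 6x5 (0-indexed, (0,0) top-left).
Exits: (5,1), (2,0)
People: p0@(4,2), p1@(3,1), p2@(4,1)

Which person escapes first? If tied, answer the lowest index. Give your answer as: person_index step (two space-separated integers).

Step 1: p0:(4,2)->(5,2) | p1:(3,1)->(4,1) | p2:(4,1)->(5,1)->EXIT
Step 2: p0:(5,2)->(5,1)->EXIT | p1:(4,1)->(5,1)->EXIT | p2:escaped
Exit steps: [2, 2, 1]
First to escape: p2 at step 1

Answer: 2 1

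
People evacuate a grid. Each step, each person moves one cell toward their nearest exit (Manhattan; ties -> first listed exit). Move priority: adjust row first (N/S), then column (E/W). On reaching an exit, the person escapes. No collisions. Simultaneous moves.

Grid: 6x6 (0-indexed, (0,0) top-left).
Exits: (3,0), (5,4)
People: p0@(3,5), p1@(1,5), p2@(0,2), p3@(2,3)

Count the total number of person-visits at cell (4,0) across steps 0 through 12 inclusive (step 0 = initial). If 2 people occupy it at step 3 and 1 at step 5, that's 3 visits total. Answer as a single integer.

Step 0: p0@(3,5) p1@(1,5) p2@(0,2) p3@(2,3) -> at (4,0): 0 [-], cum=0
Step 1: p0@(4,5) p1@(2,5) p2@(1,2) p3@(3,3) -> at (4,0): 0 [-], cum=0
Step 2: p0@(5,5) p1@(3,5) p2@(2,2) p3@(3,2) -> at (4,0): 0 [-], cum=0
Step 3: p0@ESC p1@(4,5) p2@(3,2) p3@(3,1) -> at (4,0): 0 [-], cum=0
Step 4: p0@ESC p1@(5,5) p2@(3,1) p3@ESC -> at (4,0): 0 [-], cum=0
Step 5: p0@ESC p1@ESC p2@ESC p3@ESC -> at (4,0): 0 [-], cum=0
Total visits = 0

Answer: 0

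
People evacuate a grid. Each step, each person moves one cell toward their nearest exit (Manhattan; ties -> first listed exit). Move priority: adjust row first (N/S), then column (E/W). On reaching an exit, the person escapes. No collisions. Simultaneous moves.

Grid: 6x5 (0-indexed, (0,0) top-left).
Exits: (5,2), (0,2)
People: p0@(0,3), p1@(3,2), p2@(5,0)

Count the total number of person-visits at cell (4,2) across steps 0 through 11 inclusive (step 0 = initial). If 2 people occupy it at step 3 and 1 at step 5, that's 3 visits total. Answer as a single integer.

Answer: 1

Derivation:
Step 0: p0@(0,3) p1@(3,2) p2@(5,0) -> at (4,2): 0 [-], cum=0
Step 1: p0@ESC p1@(4,2) p2@(5,1) -> at (4,2): 1 [p1], cum=1
Step 2: p0@ESC p1@ESC p2@ESC -> at (4,2): 0 [-], cum=1
Total visits = 1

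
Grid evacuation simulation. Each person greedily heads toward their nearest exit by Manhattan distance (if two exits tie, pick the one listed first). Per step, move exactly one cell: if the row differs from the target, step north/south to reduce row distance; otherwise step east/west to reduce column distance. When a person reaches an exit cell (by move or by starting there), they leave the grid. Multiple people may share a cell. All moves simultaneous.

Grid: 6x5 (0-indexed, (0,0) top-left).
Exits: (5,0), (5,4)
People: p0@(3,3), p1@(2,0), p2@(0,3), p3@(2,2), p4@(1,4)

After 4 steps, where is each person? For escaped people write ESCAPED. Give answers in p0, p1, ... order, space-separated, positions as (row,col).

Step 1: p0:(3,3)->(4,3) | p1:(2,0)->(3,0) | p2:(0,3)->(1,3) | p3:(2,2)->(3,2) | p4:(1,4)->(2,4)
Step 2: p0:(4,3)->(5,3) | p1:(3,0)->(4,0) | p2:(1,3)->(2,3) | p3:(3,2)->(4,2) | p4:(2,4)->(3,4)
Step 3: p0:(5,3)->(5,4)->EXIT | p1:(4,0)->(5,0)->EXIT | p2:(2,3)->(3,3) | p3:(4,2)->(5,2) | p4:(3,4)->(4,4)
Step 4: p0:escaped | p1:escaped | p2:(3,3)->(4,3) | p3:(5,2)->(5,1) | p4:(4,4)->(5,4)->EXIT

ESCAPED ESCAPED (4,3) (5,1) ESCAPED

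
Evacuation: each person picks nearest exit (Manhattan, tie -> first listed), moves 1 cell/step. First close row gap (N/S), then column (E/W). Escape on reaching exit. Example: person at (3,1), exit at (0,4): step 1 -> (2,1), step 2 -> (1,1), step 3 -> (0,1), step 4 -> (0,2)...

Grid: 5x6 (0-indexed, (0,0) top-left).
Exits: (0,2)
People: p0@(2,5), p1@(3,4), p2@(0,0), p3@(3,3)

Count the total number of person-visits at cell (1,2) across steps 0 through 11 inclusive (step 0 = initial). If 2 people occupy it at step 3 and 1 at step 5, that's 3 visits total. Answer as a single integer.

Answer: 0

Derivation:
Step 0: p0@(2,5) p1@(3,4) p2@(0,0) p3@(3,3) -> at (1,2): 0 [-], cum=0
Step 1: p0@(1,5) p1@(2,4) p2@(0,1) p3@(2,3) -> at (1,2): 0 [-], cum=0
Step 2: p0@(0,5) p1@(1,4) p2@ESC p3@(1,3) -> at (1,2): 0 [-], cum=0
Step 3: p0@(0,4) p1@(0,4) p2@ESC p3@(0,3) -> at (1,2): 0 [-], cum=0
Step 4: p0@(0,3) p1@(0,3) p2@ESC p3@ESC -> at (1,2): 0 [-], cum=0
Step 5: p0@ESC p1@ESC p2@ESC p3@ESC -> at (1,2): 0 [-], cum=0
Total visits = 0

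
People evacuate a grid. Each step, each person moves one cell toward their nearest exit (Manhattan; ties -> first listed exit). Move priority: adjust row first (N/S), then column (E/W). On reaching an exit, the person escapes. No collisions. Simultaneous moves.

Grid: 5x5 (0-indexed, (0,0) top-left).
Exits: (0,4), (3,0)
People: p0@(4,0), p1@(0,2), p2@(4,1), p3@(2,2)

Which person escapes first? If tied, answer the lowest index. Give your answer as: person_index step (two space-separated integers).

Step 1: p0:(4,0)->(3,0)->EXIT | p1:(0,2)->(0,3) | p2:(4,1)->(3,1) | p3:(2,2)->(3,2)
Step 2: p0:escaped | p1:(0,3)->(0,4)->EXIT | p2:(3,1)->(3,0)->EXIT | p3:(3,2)->(3,1)
Step 3: p0:escaped | p1:escaped | p2:escaped | p3:(3,1)->(3,0)->EXIT
Exit steps: [1, 2, 2, 3]
First to escape: p0 at step 1

Answer: 0 1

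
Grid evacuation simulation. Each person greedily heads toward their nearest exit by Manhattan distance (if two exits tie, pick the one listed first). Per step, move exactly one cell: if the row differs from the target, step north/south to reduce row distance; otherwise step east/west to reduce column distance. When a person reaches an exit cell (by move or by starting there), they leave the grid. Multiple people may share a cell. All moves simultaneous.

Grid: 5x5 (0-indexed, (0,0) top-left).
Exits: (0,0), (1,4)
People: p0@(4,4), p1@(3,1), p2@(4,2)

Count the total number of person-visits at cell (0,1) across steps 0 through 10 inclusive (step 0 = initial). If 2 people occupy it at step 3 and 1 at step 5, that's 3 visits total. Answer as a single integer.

Step 0: p0@(4,4) p1@(3,1) p2@(4,2) -> at (0,1): 0 [-], cum=0
Step 1: p0@(3,4) p1@(2,1) p2@(3,2) -> at (0,1): 0 [-], cum=0
Step 2: p0@(2,4) p1@(1,1) p2@(2,2) -> at (0,1): 0 [-], cum=0
Step 3: p0@ESC p1@(0,1) p2@(1,2) -> at (0,1): 1 [p1], cum=1
Step 4: p0@ESC p1@ESC p2@(1,3) -> at (0,1): 0 [-], cum=1
Step 5: p0@ESC p1@ESC p2@ESC -> at (0,1): 0 [-], cum=1
Total visits = 1

Answer: 1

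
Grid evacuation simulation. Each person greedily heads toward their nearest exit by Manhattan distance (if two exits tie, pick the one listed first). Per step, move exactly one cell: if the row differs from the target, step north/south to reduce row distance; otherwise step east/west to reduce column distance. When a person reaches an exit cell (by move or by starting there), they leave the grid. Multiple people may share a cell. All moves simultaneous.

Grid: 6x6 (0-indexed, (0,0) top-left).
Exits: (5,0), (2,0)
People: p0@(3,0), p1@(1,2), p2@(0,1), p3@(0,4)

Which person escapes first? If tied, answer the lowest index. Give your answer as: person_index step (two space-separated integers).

Answer: 0 1

Derivation:
Step 1: p0:(3,0)->(2,0)->EXIT | p1:(1,2)->(2,2) | p2:(0,1)->(1,1) | p3:(0,4)->(1,4)
Step 2: p0:escaped | p1:(2,2)->(2,1) | p2:(1,1)->(2,1) | p3:(1,4)->(2,4)
Step 3: p0:escaped | p1:(2,1)->(2,0)->EXIT | p2:(2,1)->(2,0)->EXIT | p3:(2,4)->(2,3)
Step 4: p0:escaped | p1:escaped | p2:escaped | p3:(2,3)->(2,2)
Step 5: p0:escaped | p1:escaped | p2:escaped | p3:(2,2)->(2,1)
Step 6: p0:escaped | p1:escaped | p2:escaped | p3:(2,1)->(2,0)->EXIT
Exit steps: [1, 3, 3, 6]
First to escape: p0 at step 1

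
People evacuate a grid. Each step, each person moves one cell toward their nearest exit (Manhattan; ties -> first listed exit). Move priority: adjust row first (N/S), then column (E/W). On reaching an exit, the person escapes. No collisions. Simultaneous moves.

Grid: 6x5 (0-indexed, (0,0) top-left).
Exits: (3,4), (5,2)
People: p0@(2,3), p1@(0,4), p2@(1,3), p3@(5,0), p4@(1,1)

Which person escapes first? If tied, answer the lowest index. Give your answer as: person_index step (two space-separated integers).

Step 1: p0:(2,3)->(3,3) | p1:(0,4)->(1,4) | p2:(1,3)->(2,3) | p3:(5,0)->(5,1) | p4:(1,1)->(2,1)
Step 2: p0:(3,3)->(3,4)->EXIT | p1:(1,4)->(2,4) | p2:(2,3)->(3,3) | p3:(5,1)->(5,2)->EXIT | p4:(2,1)->(3,1)
Step 3: p0:escaped | p1:(2,4)->(3,4)->EXIT | p2:(3,3)->(3,4)->EXIT | p3:escaped | p4:(3,1)->(3,2)
Step 4: p0:escaped | p1:escaped | p2:escaped | p3:escaped | p4:(3,2)->(3,3)
Step 5: p0:escaped | p1:escaped | p2:escaped | p3:escaped | p4:(3,3)->(3,4)->EXIT
Exit steps: [2, 3, 3, 2, 5]
First to escape: p0 at step 2

Answer: 0 2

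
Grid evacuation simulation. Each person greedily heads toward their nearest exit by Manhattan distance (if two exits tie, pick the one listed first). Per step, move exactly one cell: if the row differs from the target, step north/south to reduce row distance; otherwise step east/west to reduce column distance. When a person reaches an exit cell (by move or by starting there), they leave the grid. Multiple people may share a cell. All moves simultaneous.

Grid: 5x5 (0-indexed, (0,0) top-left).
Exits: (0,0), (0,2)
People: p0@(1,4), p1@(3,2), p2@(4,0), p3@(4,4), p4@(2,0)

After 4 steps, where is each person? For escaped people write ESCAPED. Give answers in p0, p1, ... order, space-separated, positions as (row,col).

Step 1: p0:(1,4)->(0,4) | p1:(3,2)->(2,2) | p2:(4,0)->(3,0) | p3:(4,4)->(3,4) | p4:(2,0)->(1,0)
Step 2: p0:(0,4)->(0,3) | p1:(2,2)->(1,2) | p2:(3,0)->(2,0) | p3:(3,4)->(2,4) | p4:(1,0)->(0,0)->EXIT
Step 3: p0:(0,3)->(0,2)->EXIT | p1:(1,2)->(0,2)->EXIT | p2:(2,0)->(1,0) | p3:(2,4)->(1,4) | p4:escaped
Step 4: p0:escaped | p1:escaped | p2:(1,0)->(0,0)->EXIT | p3:(1,4)->(0,4) | p4:escaped

ESCAPED ESCAPED ESCAPED (0,4) ESCAPED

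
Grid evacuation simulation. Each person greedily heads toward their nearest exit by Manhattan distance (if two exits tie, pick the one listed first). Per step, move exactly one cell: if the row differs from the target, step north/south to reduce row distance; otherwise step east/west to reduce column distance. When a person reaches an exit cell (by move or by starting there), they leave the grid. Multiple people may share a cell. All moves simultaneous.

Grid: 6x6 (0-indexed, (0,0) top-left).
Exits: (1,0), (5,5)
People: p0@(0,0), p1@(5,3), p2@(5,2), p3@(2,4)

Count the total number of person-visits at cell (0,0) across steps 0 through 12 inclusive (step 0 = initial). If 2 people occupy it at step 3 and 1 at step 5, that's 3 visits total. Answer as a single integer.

Answer: 1

Derivation:
Step 0: p0@(0,0) p1@(5,3) p2@(5,2) p3@(2,4) -> at (0,0): 1 [p0], cum=1
Step 1: p0@ESC p1@(5,4) p2@(5,3) p3@(3,4) -> at (0,0): 0 [-], cum=1
Step 2: p0@ESC p1@ESC p2@(5,4) p3@(4,4) -> at (0,0): 0 [-], cum=1
Step 3: p0@ESC p1@ESC p2@ESC p3@(5,4) -> at (0,0): 0 [-], cum=1
Step 4: p0@ESC p1@ESC p2@ESC p3@ESC -> at (0,0): 0 [-], cum=1
Total visits = 1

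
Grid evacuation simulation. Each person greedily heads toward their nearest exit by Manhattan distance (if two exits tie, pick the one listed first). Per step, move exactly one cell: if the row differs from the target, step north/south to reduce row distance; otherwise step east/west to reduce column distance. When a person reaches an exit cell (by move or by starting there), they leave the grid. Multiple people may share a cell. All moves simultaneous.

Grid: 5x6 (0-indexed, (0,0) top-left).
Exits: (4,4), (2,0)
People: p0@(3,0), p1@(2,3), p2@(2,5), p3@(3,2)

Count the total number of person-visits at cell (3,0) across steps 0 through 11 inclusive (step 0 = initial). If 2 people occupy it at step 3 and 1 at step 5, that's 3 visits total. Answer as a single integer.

Step 0: p0@(3,0) p1@(2,3) p2@(2,5) p3@(3,2) -> at (3,0): 1 [p0], cum=1
Step 1: p0@ESC p1@(3,3) p2@(3,5) p3@(4,2) -> at (3,0): 0 [-], cum=1
Step 2: p0@ESC p1@(4,3) p2@(4,5) p3@(4,3) -> at (3,0): 0 [-], cum=1
Step 3: p0@ESC p1@ESC p2@ESC p3@ESC -> at (3,0): 0 [-], cum=1
Total visits = 1

Answer: 1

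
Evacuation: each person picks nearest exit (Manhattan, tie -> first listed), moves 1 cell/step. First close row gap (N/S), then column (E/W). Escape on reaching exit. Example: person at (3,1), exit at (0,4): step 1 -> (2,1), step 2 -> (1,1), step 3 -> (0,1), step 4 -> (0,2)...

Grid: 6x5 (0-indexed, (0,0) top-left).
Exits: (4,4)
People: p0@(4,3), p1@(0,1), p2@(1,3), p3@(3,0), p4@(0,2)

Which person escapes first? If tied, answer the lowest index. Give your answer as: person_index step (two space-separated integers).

Answer: 0 1

Derivation:
Step 1: p0:(4,3)->(4,4)->EXIT | p1:(0,1)->(1,1) | p2:(1,3)->(2,3) | p3:(3,0)->(4,0) | p4:(0,2)->(1,2)
Step 2: p0:escaped | p1:(1,1)->(2,1) | p2:(2,3)->(3,3) | p3:(4,0)->(4,1) | p4:(1,2)->(2,2)
Step 3: p0:escaped | p1:(2,1)->(3,1) | p2:(3,3)->(4,3) | p3:(4,1)->(4,2) | p4:(2,2)->(3,2)
Step 4: p0:escaped | p1:(3,1)->(4,1) | p2:(4,3)->(4,4)->EXIT | p3:(4,2)->(4,3) | p4:(3,2)->(4,2)
Step 5: p0:escaped | p1:(4,1)->(4,2) | p2:escaped | p3:(4,3)->(4,4)->EXIT | p4:(4,2)->(4,3)
Step 6: p0:escaped | p1:(4,2)->(4,3) | p2:escaped | p3:escaped | p4:(4,3)->(4,4)->EXIT
Step 7: p0:escaped | p1:(4,3)->(4,4)->EXIT | p2:escaped | p3:escaped | p4:escaped
Exit steps: [1, 7, 4, 5, 6]
First to escape: p0 at step 1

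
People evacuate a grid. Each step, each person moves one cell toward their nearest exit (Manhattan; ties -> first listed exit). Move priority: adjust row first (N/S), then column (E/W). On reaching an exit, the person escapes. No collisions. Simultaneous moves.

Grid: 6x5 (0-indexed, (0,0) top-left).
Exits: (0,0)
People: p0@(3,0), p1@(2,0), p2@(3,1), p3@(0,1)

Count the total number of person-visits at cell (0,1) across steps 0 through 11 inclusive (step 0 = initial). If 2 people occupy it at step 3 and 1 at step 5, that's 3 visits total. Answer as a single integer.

Answer: 2

Derivation:
Step 0: p0@(3,0) p1@(2,0) p2@(3,1) p3@(0,1) -> at (0,1): 1 [p3], cum=1
Step 1: p0@(2,0) p1@(1,0) p2@(2,1) p3@ESC -> at (0,1): 0 [-], cum=1
Step 2: p0@(1,0) p1@ESC p2@(1,1) p3@ESC -> at (0,1): 0 [-], cum=1
Step 3: p0@ESC p1@ESC p2@(0,1) p3@ESC -> at (0,1): 1 [p2], cum=2
Step 4: p0@ESC p1@ESC p2@ESC p3@ESC -> at (0,1): 0 [-], cum=2
Total visits = 2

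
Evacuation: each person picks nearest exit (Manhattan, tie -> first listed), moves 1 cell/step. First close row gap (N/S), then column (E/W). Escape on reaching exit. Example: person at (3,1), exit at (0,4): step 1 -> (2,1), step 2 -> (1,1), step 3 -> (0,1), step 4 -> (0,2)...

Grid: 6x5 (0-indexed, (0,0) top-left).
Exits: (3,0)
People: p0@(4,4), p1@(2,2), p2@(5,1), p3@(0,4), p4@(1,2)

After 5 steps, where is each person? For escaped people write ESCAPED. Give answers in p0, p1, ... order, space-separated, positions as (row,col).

Step 1: p0:(4,4)->(3,4) | p1:(2,2)->(3,2) | p2:(5,1)->(4,1) | p3:(0,4)->(1,4) | p4:(1,2)->(2,2)
Step 2: p0:(3,4)->(3,3) | p1:(3,2)->(3,1) | p2:(4,1)->(3,1) | p3:(1,4)->(2,4) | p4:(2,2)->(3,2)
Step 3: p0:(3,3)->(3,2) | p1:(3,1)->(3,0)->EXIT | p2:(3,1)->(3,0)->EXIT | p3:(2,4)->(3,4) | p4:(3,2)->(3,1)
Step 4: p0:(3,2)->(3,1) | p1:escaped | p2:escaped | p3:(3,4)->(3,3) | p4:(3,1)->(3,0)->EXIT
Step 5: p0:(3,1)->(3,0)->EXIT | p1:escaped | p2:escaped | p3:(3,3)->(3,2) | p4:escaped

ESCAPED ESCAPED ESCAPED (3,2) ESCAPED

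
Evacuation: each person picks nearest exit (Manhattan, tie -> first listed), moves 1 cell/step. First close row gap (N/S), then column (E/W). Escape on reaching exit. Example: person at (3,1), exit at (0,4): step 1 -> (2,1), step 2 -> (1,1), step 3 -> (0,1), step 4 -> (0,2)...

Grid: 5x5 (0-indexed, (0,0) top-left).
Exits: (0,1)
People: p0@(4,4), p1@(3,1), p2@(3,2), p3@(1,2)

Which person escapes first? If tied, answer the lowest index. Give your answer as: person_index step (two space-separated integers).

Step 1: p0:(4,4)->(3,4) | p1:(3,1)->(2,1) | p2:(3,2)->(2,2) | p3:(1,2)->(0,2)
Step 2: p0:(3,4)->(2,4) | p1:(2,1)->(1,1) | p2:(2,2)->(1,2) | p3:(0,2)->(0,1)->EXIT
Step 3: p0:(2,4)->(1,4) | p1:(1,1)->(0,1)->EXIT | p2:(1,2)->(0,2) | p3:escaped
Step 4: p0:(1,4)->(0,4) | p1:escaped | p2:(0,2)->(0,1)->EXIT | p3:escaped
Step 5: p0:(0,4)->(0,3) | p1:escaped | p2:escaped | p3:escaped
Step 6: p0:(0,3)->(0,2) | p1:escaped | p2:escaped | p3:escaped
Step 7: p0:(0,2)->(0,1)->EXIT | p1:escaped | p2:escaped | p3:escaped
Exit steps: [7, 3, 4, 2]
First to escape: p3 at step 2

Answer: 3 2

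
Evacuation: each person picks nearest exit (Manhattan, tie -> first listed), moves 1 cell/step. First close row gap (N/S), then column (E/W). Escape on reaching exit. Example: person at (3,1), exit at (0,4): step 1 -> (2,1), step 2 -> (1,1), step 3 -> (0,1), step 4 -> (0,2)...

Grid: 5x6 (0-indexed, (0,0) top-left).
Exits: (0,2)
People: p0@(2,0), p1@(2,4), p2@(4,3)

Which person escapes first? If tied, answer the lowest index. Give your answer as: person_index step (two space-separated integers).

Answer: 0 4

Derivation:
Step 1: p0:(2,0)->(1,0) | p1:(2,4)->(1,4) | p2:(4,3)->(3,3)
Step 2: p0:(1,0)->(0,0) | p1:(1,4)->(0,4) | p2:(3,3)->(2,3)
Step 3: p0:(0,0)->(0,1) | p1:(0,4)->(0,3) | p2:(2,3)->(1,3)
Step 4: p0:(0,1)->(0,2)->EXIT | p1:(0,3)->(0,2)->EXIT | p2:(1,3)->(0,3)
Step 5: p0:escaped | p1:escaped | p2:(0,3)->(0,2)->EXIT
Exit steps: [4, 4, 5]
First to escape: p0 at step 4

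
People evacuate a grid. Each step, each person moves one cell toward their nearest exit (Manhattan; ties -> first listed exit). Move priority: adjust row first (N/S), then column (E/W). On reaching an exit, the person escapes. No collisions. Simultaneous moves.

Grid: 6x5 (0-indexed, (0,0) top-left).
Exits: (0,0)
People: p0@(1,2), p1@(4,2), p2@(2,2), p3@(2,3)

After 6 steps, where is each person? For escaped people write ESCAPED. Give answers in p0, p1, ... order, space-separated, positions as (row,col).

Step 1: p0:(1,2)->(0,2) | p1:(4,2)->(3,2) | p2:(2,2)->(1,2) | p3:(2,3)->(1,3)
Step 2: p0:(0,2)->(0,1) | p1:(3,2)->(2,2) | p2:(1,2)->(0,2) | p3:(1,3)->(0,3)
Step 3: p0:(0,1)->(0,0)->EXIT | p1:(2,2)->(1,2) | p2:(0,2)->(0,1) | p3:(0,3)->(0,2)
Step 4: p0:escaped | p1:(1,2)->(0,2) | p2:(0,1)->(0,0)->EXIT | p3:(0,2)->(0,1)
Step 5: p0:escaped | p1:(0,2)->(0,1) | p2:escaped | p3:(0,1)->(0,0)->EXIT
Step 6: p0:escaped | p1:(0,1)->(0,0)->EXIT | p2:escaped | p3:escaped

ESCAPED ESCAPED ESCAPED ESCAPED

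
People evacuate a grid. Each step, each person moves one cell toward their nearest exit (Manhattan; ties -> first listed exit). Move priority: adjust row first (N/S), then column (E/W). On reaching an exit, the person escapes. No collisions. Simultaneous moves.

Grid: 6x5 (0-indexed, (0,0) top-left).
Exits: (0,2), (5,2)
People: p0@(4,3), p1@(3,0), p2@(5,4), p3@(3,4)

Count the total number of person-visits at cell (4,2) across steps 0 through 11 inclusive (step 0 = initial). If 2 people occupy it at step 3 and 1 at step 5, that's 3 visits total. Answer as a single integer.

Step 0: p0@(4,3) p1@(3,0) p2@(5,4) p3@(3,4) -> at (4,2): 0 [-], cum=0
Step 1: p0@(5,3) p1@(4,0) p2@(5,3) p3@(4,4) -> at (4,2): 0 [-], cum=0
Step 2: p0@ESC p1@(5,0) p2@ESC p3@(5,4) -> at (4,2): 0 [-], cum=0
Step 3: p0@ESC p1@(5,1) p2@ESC p3@(5,3) -> at (4,2): 0 [-], cum=0
Step 4: p0@ESC p1@ESC p2@ESC p3@ESC -> at (4,2): 0 [-], cum=0
Total visits = 0

Answer: 0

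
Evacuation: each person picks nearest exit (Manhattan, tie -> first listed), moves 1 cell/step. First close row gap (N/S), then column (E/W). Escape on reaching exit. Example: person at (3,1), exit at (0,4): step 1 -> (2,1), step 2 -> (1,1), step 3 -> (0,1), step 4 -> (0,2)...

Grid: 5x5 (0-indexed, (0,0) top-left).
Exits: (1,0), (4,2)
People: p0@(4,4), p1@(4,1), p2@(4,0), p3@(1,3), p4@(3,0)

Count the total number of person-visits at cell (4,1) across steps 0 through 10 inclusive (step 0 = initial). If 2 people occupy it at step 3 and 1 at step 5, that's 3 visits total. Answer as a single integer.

Step 0: p0@(4,4) p1@(4,1) p2@(4,0) p3@(1,3) p4@(3,0) -> at (4,1): 1 [p1], cum=1
Step 1: p0@(4,3) p1@ESC p2@(4,1) p3@(1,2) p4@(2,0) -> at (4,1): 1 [p2], cum=2
Step 2: p0@ESC p1@ESC p2@ESC p3@(1,1) p4@ESC -> at (4,1): 0 [-], cum=2
Step 3: p0@ESC p1@ESC p2@ESC p3@ESC p4@ESC -> at (4,1): 0 [-], cum=2
Total visits = 2

Answer: 2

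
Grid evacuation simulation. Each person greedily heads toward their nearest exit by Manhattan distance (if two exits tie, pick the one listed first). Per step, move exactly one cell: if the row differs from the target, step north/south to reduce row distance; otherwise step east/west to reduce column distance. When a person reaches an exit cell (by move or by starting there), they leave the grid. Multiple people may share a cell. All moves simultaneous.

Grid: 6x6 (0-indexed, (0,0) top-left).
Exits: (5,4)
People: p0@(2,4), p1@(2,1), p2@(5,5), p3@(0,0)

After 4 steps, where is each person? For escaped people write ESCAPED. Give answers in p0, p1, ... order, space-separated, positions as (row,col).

Step 1: p0:(2,4)->(3,4) | p1:(2,1)->(3,1) | p2:(5,5)->(5,4)->EXIT | p3:(0,0)->(1,0)
Step 2: p0:(3,4)->(4,4) | p1:(3,1)->(4,1) | p2:escaped | p3:(1,0)->(2,0)
Step 3: p0:(4,4)->(5,4)->EXIT | p1:(4,1)->(5,1) | p2:escaped | p3:(2,0)->(3,0)
Step 4: p0:escaped | p1:(5,1)->(5,2) | p2:escaped | p3:(3,0)->(4,0)

ESCAPED (5,2) ESCAPED (4,0)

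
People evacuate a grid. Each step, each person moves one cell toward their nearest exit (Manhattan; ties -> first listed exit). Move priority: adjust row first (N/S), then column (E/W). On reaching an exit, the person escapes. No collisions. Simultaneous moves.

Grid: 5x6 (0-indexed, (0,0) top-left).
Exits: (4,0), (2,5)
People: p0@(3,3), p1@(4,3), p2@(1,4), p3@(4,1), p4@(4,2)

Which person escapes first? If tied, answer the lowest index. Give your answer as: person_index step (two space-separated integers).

Step 1: p0:(3,3)->(2,3) | p1:(4,3)->(4,2) | p2:(1,4)->(2,4) | p3:(4,1)->(4,0)->EXIT | p4:(4,2)->(4,1)
Step 2: p0:(2,3)->(2,4) | p1:(4,2)->(4,1) | p2:(2,4)->(2,5)->EXIT | p3:escaped | p4:(4,1)->(4,0)->EXIT
Step 3: p0:(2,4)->(2,5)->EXIT | p1:(4,1)->(4,0)->EXIT | p2:escaped | p3:escaped | p4:escaped
Exit steps: [3, 3, 2, 1, 2]
First to escape: p3 at step 1

Answer: 3 1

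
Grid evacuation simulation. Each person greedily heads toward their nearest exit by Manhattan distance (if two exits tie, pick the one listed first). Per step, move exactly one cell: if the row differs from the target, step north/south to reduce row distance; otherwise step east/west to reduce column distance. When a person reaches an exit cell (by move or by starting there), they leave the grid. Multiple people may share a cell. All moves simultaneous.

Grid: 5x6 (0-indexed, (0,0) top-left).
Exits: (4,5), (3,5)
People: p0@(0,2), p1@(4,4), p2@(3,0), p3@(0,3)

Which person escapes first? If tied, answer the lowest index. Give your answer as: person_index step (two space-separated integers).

Step 1: p0:(0,2)->(1,2) | p1:(4,4)->(4,5)->EXIT | p2:(3,0)->(3,1) | p3:(0,3)->(1,3)
Step 2: p0:(1,2)->(2,2) | p1:escaped | p2:(3,1)->(3,2) | p3:(1,3)->(2,3)
Step 3: p0:(2,2)->(3,2) | p1:escaped | p2:(3,2)->(3,3) | p3:(2,3)->(3,3)
Step 4: p0:(3,2)->(3,3) | p1:escaped | p2:(3,3)->(3,4) | p3:(3,3)->(3,4)
Step 5: p0:(3,3)->(3,4) | p1:escaped | p2:(3,4)->(3,5)->EXIT | p3:(3,4)->(3,5)->EXIT
Step 6: p0:(3,4)->(3,5)->EXIT | p1:escaped | p2:escaped | p3:escaped
Exit steps: [6, 1, 5, 5]
First to escape: p1 at step 1

Answer: 1 1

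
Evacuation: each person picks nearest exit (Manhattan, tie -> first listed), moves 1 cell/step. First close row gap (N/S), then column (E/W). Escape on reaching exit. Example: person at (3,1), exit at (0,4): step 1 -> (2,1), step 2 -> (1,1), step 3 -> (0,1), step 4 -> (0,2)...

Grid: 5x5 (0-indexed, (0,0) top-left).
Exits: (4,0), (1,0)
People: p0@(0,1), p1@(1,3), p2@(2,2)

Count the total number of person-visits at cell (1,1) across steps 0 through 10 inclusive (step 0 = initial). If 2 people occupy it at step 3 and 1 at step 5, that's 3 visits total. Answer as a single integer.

Step 0: p0@(0,1) p1@(1,3) p2@(2,2) -> at (1,1): 0 [-], cum=0
Step 1: p0@(1,1) p1@(1,2) p2@(1,2) -> at (1,1): 1 [p0], cum=1
Step 2: p0@ESC p1@(1,1) p2@(1,1) -> at (1,1): 2 [p1,p2], cum=3
Step 3: p0@ESC p1@ESC p2@ESC -> at (1,1): 0 [-], cum=3
Total visits = 3

Answer: 3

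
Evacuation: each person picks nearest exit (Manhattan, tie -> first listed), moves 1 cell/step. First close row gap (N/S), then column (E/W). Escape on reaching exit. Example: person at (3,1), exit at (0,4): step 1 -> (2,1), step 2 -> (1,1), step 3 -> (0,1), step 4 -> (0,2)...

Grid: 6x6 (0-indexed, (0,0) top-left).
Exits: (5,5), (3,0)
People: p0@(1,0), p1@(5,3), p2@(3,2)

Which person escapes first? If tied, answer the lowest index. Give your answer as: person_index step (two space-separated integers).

Step 1: p0:(1,0)->(2,0) | p1:(5,3)->(5,4) | p2:(3,2)->(3,1)
Step 2: p0:(2,0)->(3,0)->EXIT | p1:(5,4)->(5,5)->EXIT | p2:(3,1)->(3,0)->EXIT
Exit steps: [2, 2, 2]
First to escape: p0 at step 2

Answer: 0 2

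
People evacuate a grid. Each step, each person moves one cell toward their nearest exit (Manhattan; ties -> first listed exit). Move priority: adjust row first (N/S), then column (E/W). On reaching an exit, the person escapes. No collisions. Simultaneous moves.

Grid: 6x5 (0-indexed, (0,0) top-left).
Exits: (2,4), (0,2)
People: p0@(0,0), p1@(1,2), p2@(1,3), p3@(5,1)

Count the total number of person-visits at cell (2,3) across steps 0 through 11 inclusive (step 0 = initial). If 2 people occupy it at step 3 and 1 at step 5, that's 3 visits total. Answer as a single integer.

Step 0: p0@(0,0) p1@(1,2) p2@(1,3) p3@(5,1) -> at (2,3): 0 [-], cum=0
Step 1: p0@(0,1) p1@ESC p2@(2,3) p3@(4,1) -> at (2,3): 1 [p2], cum=1
Step 2: p0@ESC p1@ESC p2@ESC p3@(3,1) -> at (2,3): 0 [-], cum=1
Step 3: p0@ESC p1@ESC p2@ESC p3@(2,1) -> at (2,3): 0 [-], cum=1
Step 4: p0@ESC p1@ESC p2@ESC p3@(2,2) -> at (2,3): 0 [-], cum=1
Step 5: p0@ESC p1@ESC p2@ESC p3@(2,3) -> at (2,3): 1 [p3], cum=2
Step 6: p0@ESC p1@ESC p2@ESC p3@ESC -> at (2,3): 0 [-], cum=2
Total visits = 2

Answer: 2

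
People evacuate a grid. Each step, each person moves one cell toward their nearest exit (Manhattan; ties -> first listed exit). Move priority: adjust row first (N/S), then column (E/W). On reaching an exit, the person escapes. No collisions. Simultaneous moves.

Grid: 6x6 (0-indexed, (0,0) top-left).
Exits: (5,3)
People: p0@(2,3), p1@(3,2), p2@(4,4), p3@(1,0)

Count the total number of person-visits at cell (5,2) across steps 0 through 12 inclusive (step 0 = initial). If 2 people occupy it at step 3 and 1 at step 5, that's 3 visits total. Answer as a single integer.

Step 0: p0@(2,3) p1@(3,2) p2@(4,4) p3@(1,0) -> at (5,2): 0 [-], cum=0
Step 1: p0@(3,3) p1@(4,2) p2@(5,4) p3@(2,0) -> at (5,2): 0 [-], cum=0
Step 2: p0@(4,3) p1@(5,2) p2@ESC p3@(3,0) -> at (5,2): 1 [p1], cum=1
Step 3: p0@ESC p1@ESC p2@ESC p3@(4,0) -> at (5,2): 0 [-], cum=1
Step 4: p0@ESC p1@ESC p2@ESC p3@(5,0) -> at (5,2): 0 [-], cum=1
Step 5: p0@ESC p1@ESC p2@ESC p3@(5,1) -> at (5,2): 0 [-], cum=1
Step 6: p0@ESC p1@ESC p2@ESC p3@(5,2) -> at (5,2): 1 [p3], cum=2
Step 7: p0@ESC p1@ESC p2@ESC p3@ESC -> at (5,2): 0 [-], cum=2
Total visits = 2

Answer: 2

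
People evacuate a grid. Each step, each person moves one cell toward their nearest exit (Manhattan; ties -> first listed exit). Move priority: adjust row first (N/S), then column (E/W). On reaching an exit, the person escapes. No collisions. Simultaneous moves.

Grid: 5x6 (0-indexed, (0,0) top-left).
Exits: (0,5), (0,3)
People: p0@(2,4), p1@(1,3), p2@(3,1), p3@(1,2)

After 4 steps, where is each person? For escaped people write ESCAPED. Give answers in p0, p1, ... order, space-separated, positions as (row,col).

Step 1: p0:(2,4)->(1,4) | p1:(1,3)->(0,3)->EXIT | p2:(3,1)->(2,1) | p3:(1,2)->(0,2)
Step 2: p0:(1,4)->(0,4) | p1:escaped | p2:(2,1)->(1,1) | p3:(0,2)->(0,3)->EXIT
Step 3: p0:(0,4)->(0,5)->EXIT | p1:escaped | p2:(1,1)->(0,1) | p3:escaped
Step 4: p0:escaped | p1:escaped | p2:(0,1)->(0,2) | p3:escaped

ESCAPED ESCAPED (0,2) ESCAPED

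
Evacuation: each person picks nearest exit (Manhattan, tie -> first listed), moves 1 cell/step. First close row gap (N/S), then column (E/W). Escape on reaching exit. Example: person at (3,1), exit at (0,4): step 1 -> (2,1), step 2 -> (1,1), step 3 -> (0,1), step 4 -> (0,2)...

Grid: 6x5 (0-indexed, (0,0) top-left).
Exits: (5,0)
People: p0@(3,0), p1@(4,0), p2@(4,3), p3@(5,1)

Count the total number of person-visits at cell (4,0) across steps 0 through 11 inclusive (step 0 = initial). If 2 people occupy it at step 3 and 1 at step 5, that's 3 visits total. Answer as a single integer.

Step 0: p0@(3,0) p1@(4,0) p2@(4,3) p3@(5,1) -> at (4,0): 1 [p1], cum=1
Step 1: p0@(4,0) p1@ESC p2@(5,3) p3@ESC -> at (4,0): 1 [p0], cum=2
Step 2: p0@ESC p1@ESC p2@(5,2) p3@ESC -> at (4,0): 0 [-], cum=2
Step 3: p0@ESC p1@ESC p2@(5,1) p3@ESC -> at (4,0): 0 [-], cum=2
Step 4: p0@ESC p1@ESC p2@ESC p3@ESC -> at (4,0): 0 [-], cum=2
Total visits = 2

Answer: 2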